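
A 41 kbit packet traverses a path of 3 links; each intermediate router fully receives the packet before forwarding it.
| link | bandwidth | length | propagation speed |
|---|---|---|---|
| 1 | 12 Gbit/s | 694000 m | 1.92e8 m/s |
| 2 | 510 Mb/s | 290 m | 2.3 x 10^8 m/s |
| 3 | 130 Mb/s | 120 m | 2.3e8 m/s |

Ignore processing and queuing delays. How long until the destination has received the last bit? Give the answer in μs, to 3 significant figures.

4020 μs

L = 41000 bits.
Transmission delays (L/R per hop): 3.41667, 80.3922, 315.385 μs; sum = 399.193 μs.
Propagation delays (d/s per hop): 3614.58, 1.26087, 0.521739 μs; sum = 3616.37 μs.
End-to-end = 4020 μs.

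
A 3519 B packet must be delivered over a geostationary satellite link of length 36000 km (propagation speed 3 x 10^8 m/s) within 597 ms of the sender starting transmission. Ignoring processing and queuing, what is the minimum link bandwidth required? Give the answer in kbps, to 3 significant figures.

59.0 kbps

L = 28152 bits.
Propagation delay = 36000000 / 300000000 = 120 ms.
Transmission budget = 597 − 120 = 477 ms.
R ≥ L / t_tx = 28152 bits / 0.477 s = 59.0 kbps.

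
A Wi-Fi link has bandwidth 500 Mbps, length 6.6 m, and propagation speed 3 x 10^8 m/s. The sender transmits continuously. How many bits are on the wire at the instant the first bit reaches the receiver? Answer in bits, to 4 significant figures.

Propagation delay = 6.6 / 300000000 = 2.2e-08 s.
BDP = R × t_prop = 500000000 × 2.2e-08 = 11 bits.

11.00 bits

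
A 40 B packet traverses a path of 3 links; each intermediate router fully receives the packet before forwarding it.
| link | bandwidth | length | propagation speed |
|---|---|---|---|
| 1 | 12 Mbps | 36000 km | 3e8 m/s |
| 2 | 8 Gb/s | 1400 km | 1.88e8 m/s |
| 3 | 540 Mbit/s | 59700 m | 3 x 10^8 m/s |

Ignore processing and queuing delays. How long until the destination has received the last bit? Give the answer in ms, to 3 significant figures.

128 ms

L = 40 × 8 = 320 bits.
Transmission delays (L/R per hop): 0.0266667, 4e-05, 0.000592593 ms; sum = 0.0272993 ms.
Propagation delays (d/s per hop): 120, 7.44681, 0.199 ms; sum = 127.646 ms.
End-to-end = 128 ms.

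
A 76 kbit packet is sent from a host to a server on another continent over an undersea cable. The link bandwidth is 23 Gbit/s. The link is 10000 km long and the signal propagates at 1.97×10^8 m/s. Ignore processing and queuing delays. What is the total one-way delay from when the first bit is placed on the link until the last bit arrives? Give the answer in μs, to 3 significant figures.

50800 μs

L = 76000 bits.
Transmission delay = L/R = 76000 / 23000000000 = 3.30435 μs.
Propagation delay = d/s = 10000000 m / 197000000 m/s = 50761.4 μs.
Total = 50800 μs.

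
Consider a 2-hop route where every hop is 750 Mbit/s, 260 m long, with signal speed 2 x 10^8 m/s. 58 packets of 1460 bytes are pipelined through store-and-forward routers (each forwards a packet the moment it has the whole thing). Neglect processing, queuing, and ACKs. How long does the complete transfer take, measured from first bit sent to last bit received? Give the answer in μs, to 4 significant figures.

921.4 μs

Per-hop transmission t_tx = L/R = 11680/750000000 = 15.5733 μs.
Per-hop propagation t_prop = 260/200000000 = 1.3 μs.
Pipeline fill: first packet needs 2·t_tx to clear all hops; remaining 57 packets each add one t_tx.
Total = (2+58-1)·t_tx + 2·t_prop = 59·15.5733 + 2·1.3 = 921.4 μs.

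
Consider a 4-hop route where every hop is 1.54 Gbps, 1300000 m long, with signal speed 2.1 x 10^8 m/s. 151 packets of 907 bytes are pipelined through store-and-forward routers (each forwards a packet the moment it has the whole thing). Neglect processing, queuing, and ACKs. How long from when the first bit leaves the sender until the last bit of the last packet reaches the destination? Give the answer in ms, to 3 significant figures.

Per-hop transmission t_tx = L/R = 7256/1540000000 = 0.00471169 ms.
Per-hop propagation t_prop = 1300000/210000000 = 6.19048 ms.
Pipeline fill: first packet needs 4·t_tx to clear all hops; remaining 150 packets each add one t_tx.
Total = (4+151-1)·t_tx + 4·t_prop = 154·0.00471169 + 4·6.19048 = 25.5 ms.

25.5 ms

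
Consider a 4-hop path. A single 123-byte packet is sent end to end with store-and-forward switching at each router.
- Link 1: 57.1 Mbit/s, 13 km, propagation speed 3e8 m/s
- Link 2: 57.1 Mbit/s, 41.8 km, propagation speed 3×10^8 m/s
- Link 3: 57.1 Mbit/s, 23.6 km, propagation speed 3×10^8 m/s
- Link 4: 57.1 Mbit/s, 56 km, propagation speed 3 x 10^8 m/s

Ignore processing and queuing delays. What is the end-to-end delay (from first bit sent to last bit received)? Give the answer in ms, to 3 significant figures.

L = 123 × 8 = 984 bits.
Transmission delay per hop = L/R = 984/57100000 = 0.0172329 ms; 4 hops → 0.0689317 ms.
Propagation delays (d/s per hop): 0.0433333, 0.139333, 0.0786667, 0.186667 ms; sum = 0.448 ms.
End-to-end = 0.517 ms.

0.517 ms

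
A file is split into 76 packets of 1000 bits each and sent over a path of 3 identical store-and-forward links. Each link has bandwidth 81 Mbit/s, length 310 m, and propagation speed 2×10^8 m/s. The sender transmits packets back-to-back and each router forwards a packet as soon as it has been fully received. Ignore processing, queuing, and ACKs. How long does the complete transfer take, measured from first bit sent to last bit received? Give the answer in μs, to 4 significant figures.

Per-hop transmission t_tx = L/R = 1000/81000000 = 12.3457 μs.
Per-hop propagation t_prop = 310/200000000 = 1.55 μs.
Pipeline fill: first packet needs 3·t_tx to clear all hops; remaining 75 packets each add one t_tx.
Total = (3+76-1)·t_tx + 3·t_prop = 78·12.3457 + 3·1.55 = 967.6 μs.

967.6 μs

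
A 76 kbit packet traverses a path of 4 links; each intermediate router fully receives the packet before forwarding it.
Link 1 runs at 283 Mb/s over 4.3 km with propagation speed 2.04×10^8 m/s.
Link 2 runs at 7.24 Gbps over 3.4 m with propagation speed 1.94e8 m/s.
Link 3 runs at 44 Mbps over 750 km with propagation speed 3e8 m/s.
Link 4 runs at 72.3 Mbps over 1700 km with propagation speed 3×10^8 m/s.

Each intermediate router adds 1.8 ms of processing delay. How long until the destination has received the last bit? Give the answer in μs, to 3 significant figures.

L = 76000 bits.
Transmission delays (L/R per hop): 268.551, 10.4972, 1727.27, 1051.18 μs; sum = 3057.5 μs.
Propagation delays (d/s per hop): 21.0784, 0.0175258, 2500, 5666.67 μs; sum = 8187.76 μs.
Processing at 3 router(s): 3 × 1.8 ms = 5400 μs.
End-to-end = 16600 μs.

16600 μs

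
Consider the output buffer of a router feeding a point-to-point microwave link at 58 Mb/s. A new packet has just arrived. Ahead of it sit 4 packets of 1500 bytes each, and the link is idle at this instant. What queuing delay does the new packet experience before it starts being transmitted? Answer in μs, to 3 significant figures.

Each queued packet: L/R = 12000/58000000 = 206.897 μs.
4 queued → 827.586 μs.
Queuing delay = 828 μs.

828 μs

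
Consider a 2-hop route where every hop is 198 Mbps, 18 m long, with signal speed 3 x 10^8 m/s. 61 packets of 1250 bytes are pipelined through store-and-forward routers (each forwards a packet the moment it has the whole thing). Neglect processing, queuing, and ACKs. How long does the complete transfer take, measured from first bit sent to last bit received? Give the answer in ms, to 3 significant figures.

Per-hop transmission t_tx = L/R = 10000/198000000 = 0.0505051 ms.
Per-hop propagation t_prop = 18/300000000 = 6e-05 ms.
Pipeline fill: first packet needs 2·t_tx to clear all hops; remaining 60 packets each add one t_tx.
Total = (2+61-1)·t_tx + 2·t_prop = 62·0.0505051 + 2·6e-05 = 3.13 ms.

3.13 ms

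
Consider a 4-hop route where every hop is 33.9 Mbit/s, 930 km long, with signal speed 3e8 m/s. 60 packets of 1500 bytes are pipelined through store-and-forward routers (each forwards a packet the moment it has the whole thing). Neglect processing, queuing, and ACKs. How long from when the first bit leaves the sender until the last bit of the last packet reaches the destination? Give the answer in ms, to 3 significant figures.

34.7 ms

Per-hop transmission t_tx = L/R = 12000/33900000 = 0.353982 ms.
Per-hop propagation t_prop = 930000/300000000 = 3.1 ms.
Pipeline fill: first packet needs 4·t_tx to clear all hops; remaining 59 packets each add one t_tx.
Total = (4+60-1)·t_tx + 4·t_prop = 63·0.353982 + 4·3.1 = 34.7 ms.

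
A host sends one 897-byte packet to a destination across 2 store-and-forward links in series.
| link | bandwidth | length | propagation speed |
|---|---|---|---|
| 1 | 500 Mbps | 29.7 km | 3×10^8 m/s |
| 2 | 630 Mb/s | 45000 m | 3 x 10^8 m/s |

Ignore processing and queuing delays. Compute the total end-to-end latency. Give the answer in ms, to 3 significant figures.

0.275 ms

L = 897 × 8 = 7176 bits.
Transmission delays (L/R per hop): 0.014352, 0.0113905 ms; sum = 0.0257425 ms.
Propagation delays (d/s per hop): 0.099, 0.15 ms; sum = 0.249 ms.
End-to-end = 0.275 ms.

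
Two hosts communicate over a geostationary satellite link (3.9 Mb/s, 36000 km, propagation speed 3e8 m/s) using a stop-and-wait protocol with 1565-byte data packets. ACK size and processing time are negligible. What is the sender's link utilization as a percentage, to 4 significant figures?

t_tx = L/R = 12520/3900000 = 0.00321026 s.
t_prop = 36000000/300000000 = 0.12 s; RTT = 0.24 s.
Cycle = t_tx + RTT = 0.24321 s.
Utilization = t_tx / cycle = 0.00321026/0.24321 = 1.320 %.

1.320 %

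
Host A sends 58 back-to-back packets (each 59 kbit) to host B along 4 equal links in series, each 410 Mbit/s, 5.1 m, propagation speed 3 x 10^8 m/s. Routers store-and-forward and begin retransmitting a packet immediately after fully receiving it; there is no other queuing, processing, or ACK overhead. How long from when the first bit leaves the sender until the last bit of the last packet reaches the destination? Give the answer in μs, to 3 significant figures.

Per-hop transmission t_tx = L/R = 59000/410000000 = 143.902 μs.
Per-hop propagation t_prop = 5.1/300000000 = 0.017 μs.
Pipeline fill: first packet needs 4·t_tx to clear all hops; remaining 57 packets each add one t_tx.
Total = (4+58-1)·t_tx + 4·t_prop = 61·143.902 + 4·0.017 = 8780 μs.

8780 μs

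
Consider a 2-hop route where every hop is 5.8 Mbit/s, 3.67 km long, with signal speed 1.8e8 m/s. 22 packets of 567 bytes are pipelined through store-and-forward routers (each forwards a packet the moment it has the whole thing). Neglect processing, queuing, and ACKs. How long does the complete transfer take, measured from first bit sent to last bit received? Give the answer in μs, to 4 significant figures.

18030 μs

Per-hop transmission t_tx = L/R = 4536/5800000 = 782.069 μs.
Per-hop propagation t_prop = 3670/180000000 = 20.3889 μs.
Pipeline fill: first packet needs 2·t_tx to clear all hops; remaining 21 packets each add one t_tx.
Total = (2+22-1)·t_tx + 2·t_prop = 23·782.069 + 2·20.3889 = 18030 μs.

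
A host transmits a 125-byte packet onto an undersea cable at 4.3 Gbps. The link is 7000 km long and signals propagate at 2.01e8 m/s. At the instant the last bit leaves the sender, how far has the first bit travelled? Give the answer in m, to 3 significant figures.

t_tx = L/R = 1000/4300000000 = 2.32558e-07 s.
Distance = s × t_tx = 2.01e+08 × 2.32558e-07 = 46.7 m.

46.7 m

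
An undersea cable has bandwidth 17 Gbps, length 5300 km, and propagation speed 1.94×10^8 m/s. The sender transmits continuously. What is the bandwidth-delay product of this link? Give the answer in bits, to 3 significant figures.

Propagation delay = 5300000 / 194000000 = 0.0273196 s.
BDP = R × t_prop = 17000000000 × 0.0273196 = 464433000 bits.

464000000 bits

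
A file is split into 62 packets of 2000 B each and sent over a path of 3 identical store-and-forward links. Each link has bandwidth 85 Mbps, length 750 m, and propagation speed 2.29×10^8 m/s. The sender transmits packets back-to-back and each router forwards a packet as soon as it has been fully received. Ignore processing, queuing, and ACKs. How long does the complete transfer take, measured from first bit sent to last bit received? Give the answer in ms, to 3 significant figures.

12.1 ms

Per-hop transmission t_tx = L/R = 16000/85000000 = 0.188235 ms.
Per-hop propagation t_prop = 750/229000000 = 0.00327511 ms.
Pipeline fill: first packet needs 3·t_tx to clear all hops; remaining 61 packets each add one t_tx.
Total = (3+62-1)·t_tx + 3·t_prop = 64·0.188235 + 3·0.00327511 = 12.1 ms.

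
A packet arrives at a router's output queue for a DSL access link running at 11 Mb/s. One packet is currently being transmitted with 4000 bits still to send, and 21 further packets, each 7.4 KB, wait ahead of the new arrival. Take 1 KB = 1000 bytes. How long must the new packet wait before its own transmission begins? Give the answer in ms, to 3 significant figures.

113 ms

Each queued packet: L/R = 59200/11000000 = 5.38182 ms.
21 queued → 113.018 ms.
Plus remaining 4000 bits of current packet: 0.363636 ms.
Queuing delay = 113 ms.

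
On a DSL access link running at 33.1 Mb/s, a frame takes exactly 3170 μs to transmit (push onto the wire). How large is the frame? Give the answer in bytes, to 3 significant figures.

L = R × t_tx = 33100000 b/s × 0.00317 s = 104927 bits.
In bytes: 104927 / 8 = 13100 bytes.

13100 bytes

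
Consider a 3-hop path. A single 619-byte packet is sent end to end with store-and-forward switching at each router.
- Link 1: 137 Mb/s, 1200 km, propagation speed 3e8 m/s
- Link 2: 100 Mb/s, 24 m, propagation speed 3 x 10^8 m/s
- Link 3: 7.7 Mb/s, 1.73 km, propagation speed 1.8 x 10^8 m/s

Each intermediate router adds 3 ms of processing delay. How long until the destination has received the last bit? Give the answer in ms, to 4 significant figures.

L = 619 × 8 = 4952 bits.
Transmission delays (L/R per hop): 0.036146, 0.04952, 0.643117 ms; sum = 0.728783 ms.
Propagation delays (d/s per hop): 4, 8e-05, 0.00961111 ms; sum = 4.00969 ms.
Processing at 2 router(s): 2 × 3 ms = 6 ms.
End-to-end = 10.74 ms.

10.74 ms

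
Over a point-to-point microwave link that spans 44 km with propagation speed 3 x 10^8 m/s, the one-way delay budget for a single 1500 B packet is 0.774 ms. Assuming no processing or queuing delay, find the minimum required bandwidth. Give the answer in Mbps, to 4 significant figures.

19.13 Mbps

L = 12000 bits.
Propagation delay = 44000 / 300000000 = 0.146667 ms.
Transmission budget = 0.774 − 0.146667 = 0.627333 ms.
R ≥ L / t_tx = 12000 bits / 0.000627333 s = 19.13 Mbps.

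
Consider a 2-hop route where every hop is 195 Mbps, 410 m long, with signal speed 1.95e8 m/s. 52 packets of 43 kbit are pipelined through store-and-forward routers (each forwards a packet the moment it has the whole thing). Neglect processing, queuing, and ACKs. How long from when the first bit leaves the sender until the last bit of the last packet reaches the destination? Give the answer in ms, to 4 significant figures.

11.69 ms

Per-hop transmission t_tx = L/R = 43000/195000000 = 0.220513 ms.
Per-hop propagation t_prop = 410/195000000 = 0.00210256 ms.
Pipeline fill: first packet needs 2·t_tx to clear all hops; remaining 51 packets each add one t_tx.
Total = (2+52-1)·t_tx + 2·t_prop = 53·0.220513 + 2·0.00210256 = 11.69 ms.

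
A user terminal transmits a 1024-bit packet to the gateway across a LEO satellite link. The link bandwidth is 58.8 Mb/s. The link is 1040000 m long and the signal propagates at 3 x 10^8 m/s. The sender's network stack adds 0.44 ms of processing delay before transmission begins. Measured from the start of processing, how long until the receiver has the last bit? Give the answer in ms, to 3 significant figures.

Transmission delay = L/R = 1024 / 58800000 = 0.017415 ms.
Propagation delay = d/s = 1040000 m / 300000000 m/s = 3.46667 ms.
Plus processing delay 0.44 ms = 0.44 ms.
Total = 3.92 ms.

3.92 ms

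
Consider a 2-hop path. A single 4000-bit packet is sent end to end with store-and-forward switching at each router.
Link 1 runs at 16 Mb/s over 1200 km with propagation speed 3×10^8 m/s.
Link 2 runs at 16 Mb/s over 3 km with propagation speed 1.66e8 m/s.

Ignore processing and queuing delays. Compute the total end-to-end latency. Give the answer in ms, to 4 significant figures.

4.518 ms

Transmission delay per hop = L/R = 4000/16000000 = 0.25 ms; 2 hops → 0.5 ms.
Propagation delays (d/s per hop): 4, 0.0180723 ms; sum = 4.01807 ms.
End-to-end = 4.518 ms.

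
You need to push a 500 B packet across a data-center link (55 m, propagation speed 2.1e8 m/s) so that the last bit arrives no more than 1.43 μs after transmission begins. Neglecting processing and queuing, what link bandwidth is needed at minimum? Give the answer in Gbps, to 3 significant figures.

L = 4000 bits.
Propagation delay = 55 / 210000000 = 0.261905 μs.
Transmission budget = 1.43 − 0.261905 = 1.1681 μs.
R ≥ L / t_tx = 4000 bits / 1.1681e-06 s = 3.42 Gbps.

3.42 Gbps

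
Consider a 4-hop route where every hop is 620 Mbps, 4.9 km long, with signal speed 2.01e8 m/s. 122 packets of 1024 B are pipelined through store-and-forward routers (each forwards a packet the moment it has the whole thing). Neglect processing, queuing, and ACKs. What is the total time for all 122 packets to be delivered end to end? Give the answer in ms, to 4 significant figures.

1.749 ms

Per-hop transmission t_tx = L/R = 8192/620000000 = 0.0132129 ms.
Per-hop propagation t_prop = 4900/2.01e+08 = 0.0243781 ms.
Pipeline fill: first packet needs 4·t_tx to clear all hops; remaining 121 packets each add one t_tx.
Total = (4+122-1)·t_tx + 4·t_prop = 125·0.0132129 + 4·0.0243781 = 1.749 ms.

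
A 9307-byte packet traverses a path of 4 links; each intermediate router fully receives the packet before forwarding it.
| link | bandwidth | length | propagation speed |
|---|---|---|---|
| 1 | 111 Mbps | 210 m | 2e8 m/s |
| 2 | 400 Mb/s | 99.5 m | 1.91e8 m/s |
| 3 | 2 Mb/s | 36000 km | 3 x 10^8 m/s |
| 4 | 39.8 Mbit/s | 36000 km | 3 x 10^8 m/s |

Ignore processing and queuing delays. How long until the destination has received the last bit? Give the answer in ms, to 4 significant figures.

L = 9307 × 8 = 74456 bits.
Transmission delays (L/R per hop): 0.670775, 0.18614, 37.228, 1.87075 ms; sum = 39.9557 ms.
Propagation delays (d/s per hop): 0.00105, 0.000520942, 120, 120 ms; sum = 240.002 ms.
End-to-end = 280.0 ms.

280.0 ms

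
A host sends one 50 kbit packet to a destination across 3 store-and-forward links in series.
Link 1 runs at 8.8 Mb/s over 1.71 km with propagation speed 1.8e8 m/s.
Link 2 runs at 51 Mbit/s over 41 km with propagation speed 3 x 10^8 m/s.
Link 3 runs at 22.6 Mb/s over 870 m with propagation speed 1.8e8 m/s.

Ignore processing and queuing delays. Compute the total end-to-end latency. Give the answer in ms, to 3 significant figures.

9.03 ms

L = 50000 bits.
Transmission delays (L/R per hop): 5.68182, 0.980392, 2.21239 ms; sum = 8.8746 ms.
Propagation delays (d/s per hop): 0.0095, 0.136667, 0.00483333 ms; sum = 0.151 ms.
End-to-end = 9.03 ms.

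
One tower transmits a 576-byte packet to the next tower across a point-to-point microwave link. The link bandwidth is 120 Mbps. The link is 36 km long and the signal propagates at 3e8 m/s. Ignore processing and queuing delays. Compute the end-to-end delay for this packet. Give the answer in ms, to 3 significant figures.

L = 576 × 8 = 4608 bits.
Transmission delay = L/R = 4608 / 120000000 = 0.0384 ms.
Propagation delay = d/s = 36000 m / 300000000 m/s = 0.12 ms.
Total = 0.158 ms.

0.158 ms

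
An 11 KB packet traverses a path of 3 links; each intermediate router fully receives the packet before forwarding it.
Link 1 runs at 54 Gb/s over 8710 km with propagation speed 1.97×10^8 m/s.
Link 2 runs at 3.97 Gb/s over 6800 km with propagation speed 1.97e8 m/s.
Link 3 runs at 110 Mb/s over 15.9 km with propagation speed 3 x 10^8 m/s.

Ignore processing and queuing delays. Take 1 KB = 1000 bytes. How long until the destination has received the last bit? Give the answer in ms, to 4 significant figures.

79.61 ms

L = 88000 bits.
Transmission delays (L/R per hop): 0.00162963, 0.0221662, 0.8 ms; sum = 0.823796 ms.
Propagation delays (d/s per hop): 44.2132, 34.5178, 0.053 ms; sum = 78.784 ms.
End-to-end = 79.61 ms.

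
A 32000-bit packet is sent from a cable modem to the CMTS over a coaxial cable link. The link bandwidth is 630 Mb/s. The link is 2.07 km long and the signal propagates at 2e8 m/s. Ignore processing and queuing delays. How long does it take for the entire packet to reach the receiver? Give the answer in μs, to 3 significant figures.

Transmission delay = L/R = 32000 / 630000000 = 50.7937 μs.
Propagation delay = d/s = 2070 m / 200000000 m/s = 10.35 μs.
Total = 61.1 μs.

61.1 μs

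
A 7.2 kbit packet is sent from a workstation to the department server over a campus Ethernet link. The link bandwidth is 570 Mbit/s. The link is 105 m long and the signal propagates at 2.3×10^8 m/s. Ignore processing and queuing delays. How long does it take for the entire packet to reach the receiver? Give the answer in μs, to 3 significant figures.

13.1 μs

L = 7200 bits.
Transmission delay = L/R = 7200 / 570000000 = 12.6316 μs.
Propagation delay = d/s = 105 m / 2.3e+08 m/s = 0.456522 μs.
Total = 13.1 μs.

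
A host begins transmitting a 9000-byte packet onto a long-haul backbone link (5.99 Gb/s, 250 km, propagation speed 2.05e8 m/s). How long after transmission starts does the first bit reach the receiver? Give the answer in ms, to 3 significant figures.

1.22 ms

First bit experiences only propagation delay: d/s = 250000/2.05e+08 = 1.22 ms.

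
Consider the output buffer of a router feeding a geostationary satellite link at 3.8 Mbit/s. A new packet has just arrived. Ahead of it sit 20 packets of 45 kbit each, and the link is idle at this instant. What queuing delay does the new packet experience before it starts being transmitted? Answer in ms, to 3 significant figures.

Each queued packet: L/R = 45000/3800000 = 11.8421 ms.
20 queued → 236.842 ms.
Queuing delay = 237 ms.

237 ms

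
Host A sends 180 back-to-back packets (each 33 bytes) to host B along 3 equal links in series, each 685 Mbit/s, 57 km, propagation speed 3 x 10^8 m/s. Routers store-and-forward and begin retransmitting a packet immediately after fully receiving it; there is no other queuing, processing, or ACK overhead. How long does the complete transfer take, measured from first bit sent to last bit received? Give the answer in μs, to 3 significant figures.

Per-hop transmission t_tx = L/R = 264/685000000 = 0.385401 μs.
Per-hop propagation t_prop = 57000/300000000 = 190 μs.
Pipeline fill: first packet needs 3·t_tx to clear all hops; remaining 179 packets each add one t_tx.
Total = (3+180-1)·t_tx + 3·t_prop = 182·0.385401 + 3·190 = 640 μs.

640 μs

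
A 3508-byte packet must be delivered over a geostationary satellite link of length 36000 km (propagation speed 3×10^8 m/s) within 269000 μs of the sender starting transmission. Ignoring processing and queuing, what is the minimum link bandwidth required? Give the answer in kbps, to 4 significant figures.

188.3 kbps

L = 28064 bits.
Propagation delay = 36000000 / 300000000 = 120000 μs.
Transmission budget = 269000 − 120000 = 149000 μs.
R ≥ L / t_tx = 28064 bits / 0.149 s = 188.3 kbps.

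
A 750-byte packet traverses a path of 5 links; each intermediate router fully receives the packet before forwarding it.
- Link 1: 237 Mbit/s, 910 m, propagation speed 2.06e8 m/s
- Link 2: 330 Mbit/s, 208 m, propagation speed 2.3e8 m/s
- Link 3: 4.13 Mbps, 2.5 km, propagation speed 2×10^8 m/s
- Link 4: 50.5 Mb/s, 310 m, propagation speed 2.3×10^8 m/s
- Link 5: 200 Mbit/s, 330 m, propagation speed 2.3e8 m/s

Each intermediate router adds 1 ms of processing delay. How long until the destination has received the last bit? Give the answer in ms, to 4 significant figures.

L = 750 × 8 = 6000 bits.
Transmission delays (L/R per hop): 0.0253165, 0.0181818, 1.45278, 0.118812, 0.03 ms; sum = 1.64509 ms.
Propagation delays (d/s per hop): 0.00441748, 0.000904348, 0.0125, 0.00134783, 0.00143478 ms; sum = 0.0206044 ms.
Processing at 4 router(s): 4 × 1 ms = 4 ms.
End-to-end = 5.666 ms.

5.666 ms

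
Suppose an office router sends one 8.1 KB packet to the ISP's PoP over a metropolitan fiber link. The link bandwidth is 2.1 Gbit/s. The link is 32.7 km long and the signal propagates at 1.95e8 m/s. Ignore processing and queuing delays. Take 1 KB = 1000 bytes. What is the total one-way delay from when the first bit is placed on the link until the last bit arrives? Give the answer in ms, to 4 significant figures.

0.1985 ms

L = 64800 bits.
Transmission delay = L/R = 64800 / 2100000000 = 0.0308571 ms.
Propagation delay = d/s = 32700 m / 195000000 m/s = 0.167692 ms.
Total = 0.1985 ms.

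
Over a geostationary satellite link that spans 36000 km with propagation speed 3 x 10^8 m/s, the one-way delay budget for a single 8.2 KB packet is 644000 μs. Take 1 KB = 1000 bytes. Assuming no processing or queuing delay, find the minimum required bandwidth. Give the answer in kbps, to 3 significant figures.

L = 65600 bits.
Propagation delay = 36000000 / 300000000 = 120000 μs.
Transmission budget = 644000 − 120000 = 524000 μs.
R ≥ L / t_tx = 65600 bits / 0.524 s = 125 kbps.

125 kbps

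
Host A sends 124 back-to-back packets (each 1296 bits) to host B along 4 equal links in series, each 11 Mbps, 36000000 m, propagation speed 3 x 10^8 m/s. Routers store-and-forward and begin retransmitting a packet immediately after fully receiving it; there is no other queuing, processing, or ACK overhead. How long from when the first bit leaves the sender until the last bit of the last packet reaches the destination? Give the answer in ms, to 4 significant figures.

Per-hop transmission t_tx = L/R = 1296/11000000 = 0.117818 ms.
Per-hop propagation t_prop = 36000000/300000000 = 120 ms.
Pipeline fill: first packet needs 4·t_tx to clear all hops; remaining 123 packets each add one t_tx.
Total = (4+124-1)·t_tx + 4·t_prop = 127·0.117818 + 4·120 = 495.0 ms.

495.0 ms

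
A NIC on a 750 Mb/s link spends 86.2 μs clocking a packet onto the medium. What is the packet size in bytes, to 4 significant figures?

L = R × t_tx = 750000000 b/s × 8.62e-05 s = 64650 bits.
In bytes: 64650 / 8 = 8081 bytes.

8081 bytes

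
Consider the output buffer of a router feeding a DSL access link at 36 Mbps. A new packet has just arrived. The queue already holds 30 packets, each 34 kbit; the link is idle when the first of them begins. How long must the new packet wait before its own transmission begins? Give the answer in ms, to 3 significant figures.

Each queued packet: L/R = 34000/36000000 = 0.944444 ms.
30 queued → 28.3333 ms.
Queuing delay = 28.3 ms.

28.3 ms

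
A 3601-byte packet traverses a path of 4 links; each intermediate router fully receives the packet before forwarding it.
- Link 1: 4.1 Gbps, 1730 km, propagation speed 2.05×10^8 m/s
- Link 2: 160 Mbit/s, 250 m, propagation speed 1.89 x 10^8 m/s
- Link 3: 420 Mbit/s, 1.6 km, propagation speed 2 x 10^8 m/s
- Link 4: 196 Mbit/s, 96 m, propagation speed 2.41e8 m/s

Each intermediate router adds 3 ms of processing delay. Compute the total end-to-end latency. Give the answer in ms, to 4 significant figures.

17.85 ms

L = 3601 × 8 = 28808 bits.
Transmission delays (L/R per hop): 0.00702634, 0.18005, 0.0685905, 0.14698 ms; sum = 0.402646 ms.
Propagation delays (d/s per hop): 8.43902, 0.00132275, 0.008, 0.00039834 ms; sum = 8.44875 ms.
Processing at 3 router(s): 3 × 3 ms = 9 ms.
End-to-end = 17.85 ms.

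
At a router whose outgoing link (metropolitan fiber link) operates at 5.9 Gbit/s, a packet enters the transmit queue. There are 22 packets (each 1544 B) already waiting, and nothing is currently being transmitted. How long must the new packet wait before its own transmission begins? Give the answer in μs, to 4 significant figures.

Each queued packet: L/R = 12352/5900000000 = 2.09356 μs.
22 queued → 46.0583 μs.
Queuing delay = 46.06 μs.

46.06 μs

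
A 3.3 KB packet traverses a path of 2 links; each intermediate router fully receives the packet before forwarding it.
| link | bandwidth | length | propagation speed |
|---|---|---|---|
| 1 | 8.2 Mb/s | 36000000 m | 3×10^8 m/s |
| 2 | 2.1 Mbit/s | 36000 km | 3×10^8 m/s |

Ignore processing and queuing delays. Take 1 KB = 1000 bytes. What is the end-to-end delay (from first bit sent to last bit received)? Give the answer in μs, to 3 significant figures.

L = 26400 bits.
Transmission delays (L/R per hop): 3219.51, 12571.4 μs; sum = 15790.9 μs.
Propagation delays (d/s per hop): 120000, 120000 μs; sum = 240000 μs.
End-to-end = 256000 μs.

256000 μs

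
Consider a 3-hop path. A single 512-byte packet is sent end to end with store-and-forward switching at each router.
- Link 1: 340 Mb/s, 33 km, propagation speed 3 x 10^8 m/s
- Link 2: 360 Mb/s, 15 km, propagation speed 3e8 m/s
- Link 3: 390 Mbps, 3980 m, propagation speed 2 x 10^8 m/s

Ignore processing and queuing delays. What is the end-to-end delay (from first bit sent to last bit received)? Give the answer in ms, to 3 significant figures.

0.214 ms

L = 512 × 8 = 4096 bits.
Transmission delays (L/R per hop): 0.0120471, 0.0113778, 0.0105026 ms; sum = 0.0339274 ms.
Propagation delays (d/s per hop): 0.11, 0.05, 0.0199 ms; sum = 0.1799 ms.
End-to-end = 0.214 ms.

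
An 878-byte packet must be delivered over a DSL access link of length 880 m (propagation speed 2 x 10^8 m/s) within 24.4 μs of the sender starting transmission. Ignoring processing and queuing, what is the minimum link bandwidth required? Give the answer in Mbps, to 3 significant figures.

351 Mbps

L = 7024 bits.
Propagation delay = 880 / 200000000 = 4.4 μs.
Transmission budget = 24.4 − 4.4 = 20 μs.
R ≥ L / t_tx = 7024 bits / 2e-05 s = 351 Mbps.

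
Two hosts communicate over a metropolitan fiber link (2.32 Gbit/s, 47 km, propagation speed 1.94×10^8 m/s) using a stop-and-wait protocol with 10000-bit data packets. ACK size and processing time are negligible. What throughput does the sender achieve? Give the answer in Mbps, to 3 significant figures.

20.5 Mbps

t_tx = L/R = 10000/2320000000 = 4.31034e-06 s.
t_prop = 47000/194000000 = 0.000242268 s; RTT = 0.000484536 s.
Cycle = t_tx + RTT = 0.000488846 s.
Throughput = L / cycle = 10000 / 0.000488846 = 20.5 Mbps.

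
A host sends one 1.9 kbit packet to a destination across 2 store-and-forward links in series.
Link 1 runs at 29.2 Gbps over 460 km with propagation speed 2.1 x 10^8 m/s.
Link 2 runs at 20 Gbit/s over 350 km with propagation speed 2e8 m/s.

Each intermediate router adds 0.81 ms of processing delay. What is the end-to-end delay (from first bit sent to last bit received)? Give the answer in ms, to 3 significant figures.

4.75 ms

L = 1900 bits.
Transmission delays (L/R per hop): 6.50685e-05, 9.5e-05 ms; sum = 0.000160068 ms.
Propagation delays (d/s per hop): 2.19048, 1.75 ms; sum = 3.94048 ms.
Processing at 1 router(s): 1 × 0.81 ms = 0.81 ms.
End-to-end = 4.75 ms.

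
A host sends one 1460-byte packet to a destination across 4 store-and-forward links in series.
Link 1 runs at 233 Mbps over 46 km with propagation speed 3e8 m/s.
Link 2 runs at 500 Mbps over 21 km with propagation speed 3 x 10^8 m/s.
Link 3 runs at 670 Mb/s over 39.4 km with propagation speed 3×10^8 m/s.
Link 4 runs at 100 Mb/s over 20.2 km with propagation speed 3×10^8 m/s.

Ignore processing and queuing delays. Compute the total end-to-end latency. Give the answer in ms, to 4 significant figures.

0.6297 ms

L = 1460 × 8 = 11680 bits.
Transmission delays (L/R per hop): 0.0501288, 0.02336, 0.0174328, 0.1168 ms; sum = 0.207722 ms.
Propagation delays (d/s per hop): 0.153333, 0.07, 0.131333, 0.0673333 ms; sum = 0.422 ms.
End-to-end = 0.6297 ms.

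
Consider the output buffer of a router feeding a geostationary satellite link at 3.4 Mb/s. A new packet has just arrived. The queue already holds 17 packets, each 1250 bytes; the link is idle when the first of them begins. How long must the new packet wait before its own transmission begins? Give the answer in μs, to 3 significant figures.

50000 μs

Each queued packet: L/R = 10000/3400000 = 2941.18 μs.
17 queued → 50000 μs.
Queuing delay = 50000 μs.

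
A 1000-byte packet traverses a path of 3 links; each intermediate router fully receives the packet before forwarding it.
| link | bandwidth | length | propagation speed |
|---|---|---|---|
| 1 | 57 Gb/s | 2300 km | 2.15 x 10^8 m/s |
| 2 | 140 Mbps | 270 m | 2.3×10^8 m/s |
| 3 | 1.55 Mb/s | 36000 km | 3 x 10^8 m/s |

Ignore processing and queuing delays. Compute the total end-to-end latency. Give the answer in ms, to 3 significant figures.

136 ms

L = 1000 × 8 = 8000 bits.
Transmission delays (L/R per hop): 0.000140351, 0.0571429, 5.16129 ms; sum = 5.21857 ms.
Propagation delays (d/s per hop): 10.6977, 0.00117391, 120 ms; sum = 130.699 ms.
End-to-end = 136 ms.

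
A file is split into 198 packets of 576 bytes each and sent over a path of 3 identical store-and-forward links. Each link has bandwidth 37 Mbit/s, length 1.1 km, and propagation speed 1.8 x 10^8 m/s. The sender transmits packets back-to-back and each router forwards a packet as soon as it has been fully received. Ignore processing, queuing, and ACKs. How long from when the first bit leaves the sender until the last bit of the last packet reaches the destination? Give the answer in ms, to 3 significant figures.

Per-hop transmission t_tx = L/R = 4608/37000000 = 0.124541 ms.
Per-hop propagation t_prop = 1100/180000000 = 0.00611111 ms.
Pipeline fill: first packet needs 3·t_tx to clear all hops; remaining 197 packets each add one t_tx.
Total = (3+198-1)·t_tx + 3·t_prop = 200·0.124541 + 3·0.00611111 = 24.9 ms.

24.9 ms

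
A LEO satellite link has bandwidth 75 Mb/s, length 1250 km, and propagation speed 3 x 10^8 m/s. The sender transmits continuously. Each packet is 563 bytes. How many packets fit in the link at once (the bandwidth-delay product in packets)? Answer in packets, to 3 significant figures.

Propagation delay = 1250000 / 300000000 = 0.00416667 s.
BDP = R × t_prop = 75000000 × 0.00416667 = 312500 bits.
In packets of 4504 bits: 69.4 packets.

69.4 packets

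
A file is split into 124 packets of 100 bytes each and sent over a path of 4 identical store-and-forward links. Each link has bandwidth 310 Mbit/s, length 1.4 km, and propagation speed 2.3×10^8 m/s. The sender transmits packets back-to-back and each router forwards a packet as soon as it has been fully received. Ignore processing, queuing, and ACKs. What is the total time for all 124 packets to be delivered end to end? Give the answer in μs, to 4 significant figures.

Per-hop transmission t_tx = L/R = 800/310000000 = 2.58065 μs.
Per-hop propagation t_prop = 1400/2.3e+08 = 6.08696 μs.
Pipeline fill: first packet needs 4·t_tx to clear all hops; remaining 123 packets each add one t_tx.
Total = (4+124-1)·t_tx + 4·t_prop = 127·2.58065 + 4·6.08696 = 352.1 μs.

352.1 μs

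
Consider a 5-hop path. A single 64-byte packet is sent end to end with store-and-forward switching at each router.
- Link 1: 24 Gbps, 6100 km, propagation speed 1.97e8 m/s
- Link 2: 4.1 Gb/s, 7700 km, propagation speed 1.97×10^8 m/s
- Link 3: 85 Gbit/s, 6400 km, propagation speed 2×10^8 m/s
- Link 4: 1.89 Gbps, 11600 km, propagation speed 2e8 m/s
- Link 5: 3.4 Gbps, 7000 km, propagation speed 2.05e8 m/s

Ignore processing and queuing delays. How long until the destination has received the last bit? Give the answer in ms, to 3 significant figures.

L = 64 × 8 = 512 bits.
Transmission delays (L/R per hop): 2.13333e-05, 0.000124878, 6.02353e-06, 0.000270899, 0.000150588 ms; sum = 0.000573723 ms.
Propagation delays (d/s per hop): 30.9645, 39.0863, 32, 58, 34.1463 ms; sum = 194.197 ms.
End-to-end = 194 ms.

194 ms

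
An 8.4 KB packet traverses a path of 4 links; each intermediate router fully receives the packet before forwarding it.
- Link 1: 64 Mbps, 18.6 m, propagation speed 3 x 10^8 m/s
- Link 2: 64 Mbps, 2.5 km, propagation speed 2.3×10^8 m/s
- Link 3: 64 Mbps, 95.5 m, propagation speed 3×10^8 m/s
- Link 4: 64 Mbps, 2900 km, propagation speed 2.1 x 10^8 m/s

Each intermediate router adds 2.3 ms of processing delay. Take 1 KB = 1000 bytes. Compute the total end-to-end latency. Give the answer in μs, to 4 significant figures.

24920 μs

L = 67200 bits.
Transmission delay per hop = L/R = 67200/64000000 = 1050 μs; 4 hops → 4200 μs.
Propagation delays (d/s per hop): 0.062, 10.8696, 0.318333, 13809.5 μs; sum = 13820.8 μs.
Processing at 3 router(s): 3 × 2.3 ms = 6900 μs.
End-to-end = 24920 μs.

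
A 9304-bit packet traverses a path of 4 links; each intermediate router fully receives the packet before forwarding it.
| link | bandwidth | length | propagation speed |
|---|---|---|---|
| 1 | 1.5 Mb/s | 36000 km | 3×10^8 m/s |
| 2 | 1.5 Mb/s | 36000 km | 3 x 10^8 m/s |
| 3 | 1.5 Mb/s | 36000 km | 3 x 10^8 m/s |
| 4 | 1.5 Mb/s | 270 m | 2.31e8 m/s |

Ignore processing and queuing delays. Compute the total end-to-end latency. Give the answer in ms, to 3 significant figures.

Transmission delay per hop = L/R = 9304/1500000 = 6.20267 ms; 4 hops → 24.8107 ms.
Propagation delays (d/s per hop): 120, 120, 120, 0.00116883 ms; sum = 360.001 ms.
End-to-end = 385 ms.

385 ms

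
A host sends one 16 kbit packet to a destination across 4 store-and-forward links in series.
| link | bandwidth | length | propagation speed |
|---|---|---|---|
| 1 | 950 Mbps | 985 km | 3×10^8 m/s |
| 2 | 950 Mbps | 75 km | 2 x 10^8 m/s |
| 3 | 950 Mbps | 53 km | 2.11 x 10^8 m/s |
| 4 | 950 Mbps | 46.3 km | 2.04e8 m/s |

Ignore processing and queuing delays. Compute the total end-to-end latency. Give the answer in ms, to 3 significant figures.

4.20 ms

L = 16000 bits.
Transmission delay per hop = L/R = 16000/950000000 = 0.0168421 ms; 4 hops → 0.0673684 ms.
Propagation delays (d/s per hop): 3.28333, 0.375, 0.251185, 0.226961 ms; sum = 4.13648 ms.
End-to-end = 4.20 ms.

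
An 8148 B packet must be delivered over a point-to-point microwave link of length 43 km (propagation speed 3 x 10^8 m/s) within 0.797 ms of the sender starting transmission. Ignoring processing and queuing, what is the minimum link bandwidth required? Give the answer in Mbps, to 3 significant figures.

L = 65184 bits.
Propagation delay = 43000 / 300000000 = 0.143333 ms.
Transmission budget = 0.797 − 0.143333 = 0.653667 ms.
R ≥ L / t_tx = 65184 bits / 0.000653667 s = 99.7 Mbps.

99.7 Mbps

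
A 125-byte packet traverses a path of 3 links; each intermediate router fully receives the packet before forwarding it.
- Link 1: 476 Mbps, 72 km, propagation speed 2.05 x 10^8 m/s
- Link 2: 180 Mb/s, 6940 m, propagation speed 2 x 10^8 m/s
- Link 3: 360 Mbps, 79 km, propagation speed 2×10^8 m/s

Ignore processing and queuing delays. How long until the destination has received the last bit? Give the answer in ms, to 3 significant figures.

L = 125 × 8 = 1000 bits.
Transmission delays (L/R per hop): 0.00210084, 0.00555556, 0.00277778 ms; sum = 0.0104342 ms.
Propagation delays (d/s per hop): 0.35122, 0.0347, 0.395 ms; sum = 0.78092 ms.
End-to-end = 0.791 ms.

0.791 ms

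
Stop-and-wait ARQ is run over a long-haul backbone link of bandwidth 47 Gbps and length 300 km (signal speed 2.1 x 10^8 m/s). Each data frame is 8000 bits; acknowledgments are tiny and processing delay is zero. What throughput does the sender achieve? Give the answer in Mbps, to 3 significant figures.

t_tx = L/R = 8000/47000000000 = 1.70213e-07 s.
t_prop = 300000/210000000 = 0.00142857 s; RTT = 0.00285714 s.
Cycle = t_tx + RTT = 0.00285731 s.
Throughput = L / cycle = 8000 / 0.00285731 = 2.80 Mbps.

2.80 Mbps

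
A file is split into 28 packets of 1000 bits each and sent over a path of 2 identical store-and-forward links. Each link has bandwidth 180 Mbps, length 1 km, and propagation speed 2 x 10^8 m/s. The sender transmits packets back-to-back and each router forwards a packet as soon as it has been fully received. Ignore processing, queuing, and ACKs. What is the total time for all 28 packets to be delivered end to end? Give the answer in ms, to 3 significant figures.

0.171 ms

Per-hop transmission t_tx = L/R = 1000/180000000 = 0.00555556 ms.
Per-hop propagation t_prop = 1000/200000000 = 0.005 ms.
Pipeline fill: first packet needs 2·t_tx to clear all hops; remaining 27 packets each add one t_tx.
Total = (2+28-1)·t_tx + 2·t_prop = 29·0.00555556 + 2·0.005 = 0.171 ms.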